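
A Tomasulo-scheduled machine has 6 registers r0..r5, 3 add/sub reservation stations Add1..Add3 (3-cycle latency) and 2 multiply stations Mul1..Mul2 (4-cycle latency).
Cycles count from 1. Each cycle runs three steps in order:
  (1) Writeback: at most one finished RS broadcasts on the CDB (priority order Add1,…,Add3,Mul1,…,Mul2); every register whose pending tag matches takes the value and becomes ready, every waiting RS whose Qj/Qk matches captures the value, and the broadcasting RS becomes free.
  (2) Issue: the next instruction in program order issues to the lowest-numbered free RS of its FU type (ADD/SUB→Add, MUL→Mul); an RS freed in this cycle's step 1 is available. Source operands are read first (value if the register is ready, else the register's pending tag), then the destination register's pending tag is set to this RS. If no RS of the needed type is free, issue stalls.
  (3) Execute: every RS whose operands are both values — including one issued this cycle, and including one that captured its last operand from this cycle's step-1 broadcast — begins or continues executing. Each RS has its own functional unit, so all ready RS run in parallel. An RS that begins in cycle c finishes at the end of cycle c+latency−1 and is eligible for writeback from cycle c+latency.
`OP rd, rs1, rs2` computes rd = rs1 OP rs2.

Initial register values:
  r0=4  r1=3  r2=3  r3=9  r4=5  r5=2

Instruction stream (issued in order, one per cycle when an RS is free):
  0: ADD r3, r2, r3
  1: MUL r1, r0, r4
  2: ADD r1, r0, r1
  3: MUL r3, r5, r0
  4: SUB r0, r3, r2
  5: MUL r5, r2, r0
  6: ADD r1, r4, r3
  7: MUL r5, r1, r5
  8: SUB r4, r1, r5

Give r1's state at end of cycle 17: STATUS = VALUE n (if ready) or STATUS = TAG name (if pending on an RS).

STATUS = VALUE 13

c1: issue ADD r3<-Add1 | r0:4,r1:3,r2:3,r3:Add1,r4:5,r5:2
c2: issue MUL r1<-Mul1 | r0:4,r1:Mul1,r2:3,r3:Add1,r4:5,r5:2
c3: issue ADD r1<-Add2 | r0:4,r1:Add2,r2:3,r3:Add1,r4:5,r5:2
c4: CDB Add1=12; issue MUL r3<-Mul2 | r0:4,r1:Add2,r2:3,r3:Mul2,r4:5,r5:2
c5: issue SUB r0<-Add1 | r0:Add1,r1:Add2,r2:3,r3:Mul2,r4:5,r5:2
c6: CDB Mul1=20; issue MUL r5<-Mul1 | r0:Add1,r1:Add2,r2:3,r3:Mul2,r4:5,r5:Mul1
c7: issue ADD r1<-Add3 | r0:Add1,r1:Add3,r2:3,r3:Mul2,r4:5,r5:Mul1
c8: CDB Mul2=8; issue MUL r5<-Mul2 | r0:Add1,r1:Add3,r2:3,r3:8,r4:5,r5:Mul2
c9: CDB Add2=24; issue SUB r4<-Add2 | r0:Add1,r1:Add3,r2:3,r3:8,r4:Add2,r5:Mul2
c10: - | r0:Add1,r1:Add3,r2:3,r3:8,r4:Add2,r5:Mul2
c11: CDB Add1=5 | r0:5,r1:Add3,r2:3,r3:8,r4:Add2,r5:Mul2
c12: CDB Add3=13 | r0:5,r1:13,r2:3,r3:8,r4:Add2,r5:Mul2
c13: - | r0:5,r1:13,r2:3,r3:8,r4:Add2,r5:Mul2
c14: - | r0:5,r1:13,r2:3,r3:8,r4:Add2,r5:Mul2
c15: CDB Mul1=15 | r0:5,r1:13,r2:3,r3:8,r4:Add2,r5:Mul2
c16: - | r0:5,r1:13,r2:3,r3:8,r4:Add2,r5:Mul2
c17: - | r0:5,r1:13,r2:3,r3:8,r4:Add2,r5:Mul2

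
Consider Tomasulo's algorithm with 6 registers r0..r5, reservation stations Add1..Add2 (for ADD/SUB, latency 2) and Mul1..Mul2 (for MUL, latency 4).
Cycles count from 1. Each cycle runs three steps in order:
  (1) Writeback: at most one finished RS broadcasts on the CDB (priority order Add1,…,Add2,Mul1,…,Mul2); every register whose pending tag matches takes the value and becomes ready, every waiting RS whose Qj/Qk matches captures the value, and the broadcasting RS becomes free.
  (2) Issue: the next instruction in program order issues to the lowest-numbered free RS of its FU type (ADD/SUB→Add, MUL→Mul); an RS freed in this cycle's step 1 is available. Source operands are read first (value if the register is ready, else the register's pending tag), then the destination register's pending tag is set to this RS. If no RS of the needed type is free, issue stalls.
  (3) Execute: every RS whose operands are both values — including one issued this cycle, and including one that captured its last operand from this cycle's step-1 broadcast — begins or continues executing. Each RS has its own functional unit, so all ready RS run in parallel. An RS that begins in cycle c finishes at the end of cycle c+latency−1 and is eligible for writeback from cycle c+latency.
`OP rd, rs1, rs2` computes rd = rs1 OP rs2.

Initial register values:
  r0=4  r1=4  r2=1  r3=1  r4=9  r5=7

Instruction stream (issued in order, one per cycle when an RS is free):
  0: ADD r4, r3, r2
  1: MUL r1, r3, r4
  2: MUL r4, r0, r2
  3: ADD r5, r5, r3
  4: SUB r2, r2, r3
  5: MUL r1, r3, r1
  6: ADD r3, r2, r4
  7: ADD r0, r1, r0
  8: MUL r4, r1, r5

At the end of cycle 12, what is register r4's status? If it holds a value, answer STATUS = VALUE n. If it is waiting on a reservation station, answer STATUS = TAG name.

c1: issue ADD r4<-Add1 | r0:4,r1:4,r2:1,r3:1,r4:Add1,r5:7
c2: issue MUL r1<-Mul1 | r0:4,r1:Mul1,r2:1,r3:1,r4:Add1,r5:7
c3: CDB Add1=2; issue MUL r4<-Mul2 | r0:4,r1:Mul1,r2:1,r3:1,r4:Mul2,r5:7
c4: issue ADD r5<-Add1 | r0:4,r1:Mul1,r2:1,r3:1,r4:Mul2,r5:Add1
c5: issue SUB r2<-Add2 | r0:4,r1:Mul1,r2:Add2,r3:1,r4:Mul2,r5:Add1
c6: CDB Add1=8; stall | r0:4,r1:Mul1,r2:Add2,r3:1,r4:Mul2,r5:8
c7: CDB Add2=0; stall | r0:4,r1:Mul1,r2:0,r3:1,r4:Mul2,r5:8
c8: CDB Mul1=2; issue MUL r1<-Mul1 | r0:4,r1:Mul1,r2:0,r3:1,r4:Mul2,r5:8
c9: CDB Mul2=4; issue ADD r3<-Add1 | r0:4,r1:Mul1,r2:0,r3:Add1,r4:4,r5:8
c10: issue ADD r0<-Add2 | r0:Add2,r1:Mul1,r2:0,r3:Add1,r4:4,r5:8
c11: CDB Add1=4; issue MUL r4<-Mul2 | r0:Add2,r1:Mul1,r2:0,r3:4,r4:Mul2,r5:8
c12: CDB Mul1=2 | r0:Add2,r1:2,r2:0,r3:4,r4:Mul2,r5:8

STATUS = TAG Mul2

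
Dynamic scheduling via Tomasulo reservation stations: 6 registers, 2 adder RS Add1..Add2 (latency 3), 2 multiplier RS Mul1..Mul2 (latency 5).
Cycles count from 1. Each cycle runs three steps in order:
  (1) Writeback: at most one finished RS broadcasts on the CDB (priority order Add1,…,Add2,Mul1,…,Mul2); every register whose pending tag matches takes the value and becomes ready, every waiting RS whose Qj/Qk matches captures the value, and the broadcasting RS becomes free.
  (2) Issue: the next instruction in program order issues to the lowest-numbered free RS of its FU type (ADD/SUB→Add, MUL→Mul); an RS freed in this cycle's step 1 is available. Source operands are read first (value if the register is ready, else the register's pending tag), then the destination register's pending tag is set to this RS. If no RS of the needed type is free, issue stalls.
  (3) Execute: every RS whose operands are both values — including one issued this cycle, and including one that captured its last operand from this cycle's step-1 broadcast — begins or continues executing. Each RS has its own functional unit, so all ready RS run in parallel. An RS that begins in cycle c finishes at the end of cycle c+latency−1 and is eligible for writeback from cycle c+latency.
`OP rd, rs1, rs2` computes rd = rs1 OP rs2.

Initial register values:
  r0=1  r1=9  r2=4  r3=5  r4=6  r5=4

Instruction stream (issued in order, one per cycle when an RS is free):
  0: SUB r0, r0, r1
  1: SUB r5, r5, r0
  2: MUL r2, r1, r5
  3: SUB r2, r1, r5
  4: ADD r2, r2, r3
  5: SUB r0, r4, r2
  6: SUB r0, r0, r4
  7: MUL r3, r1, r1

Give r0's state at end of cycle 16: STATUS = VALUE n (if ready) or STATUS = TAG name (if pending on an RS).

  c1: issue SUB r0<-Add1  regs: r0:Add1,r1:9,r2:4,r3:5,r4:6,r5:4
  c2: issue SUB r5<-Add2  regs: r0:Add1,r1:9,r2:4,r3:5,r4:6,r5:Add2
  c3: issue MUL r2<-Mul1  regs: r0:Add1,r1:9,r2:Mul1,r3:5,r4:6,r5:Add2
  c4: CDB Add1=-8; issue SUB r2<-Add1  regs: r0:-8,r1:9,r2:Add1,r3:5,r4:6,r5:Add2
  c5: stall  regs: r0:-8,r1:9,r2:Add1,r3:5,r4:6,r5:Add2
  c6: stall  regs: r0:-8,r1:9,r2:Add1,r3:5,r4:6,r5:Add2
  c7: CDB Add2=12; issue ADD r2<-Add2  regs: r0:-8,r1:9,r2:Add2,r3:5,r4:6,r5:12
  c8: stall  regs: r0:-8,r1:9,r2:Add2,r3:5,r4:6,r5:12
  c9: stall  regs: r0:-8,r1:9,r2:Add2,r3:5,r4:6,r5:12
  c10: CDB Add1=-3; issue SUB r0<-Add1  regs: r0:Add1,r1:9,r2:Add2,r3:5,r4:6,r5:12
  c11: stall  regs: r0:Add1,r1:9,r2:Add2,r3:5,r4:6,r5:12
  c12: CDB Mul1=108; stall  regs: r0:Add1,r1:9,r2:Add2,r3:5,r4:6,r5:12
  c13: CDB Add2=2; issue SUB r0<-Add2  regs: r0:Add2,r1:9,r2:2,r3:5,r4:6,r5:12
  c14: issue MUL r3<-Mul1  regs: r0:Add2,r1:9,r2:2,r3:Mul1,r4:6,r5:12
  c15: -  regs: r0:Add2,r1:9,r2:2,r3:Mul1,r4:6,r5:12
  c16: CDB Add1=4  regs: r0:Add2,r1:9,r2:2,r3:Mul1,r4:6,r5:12

STATUS = TAG Add2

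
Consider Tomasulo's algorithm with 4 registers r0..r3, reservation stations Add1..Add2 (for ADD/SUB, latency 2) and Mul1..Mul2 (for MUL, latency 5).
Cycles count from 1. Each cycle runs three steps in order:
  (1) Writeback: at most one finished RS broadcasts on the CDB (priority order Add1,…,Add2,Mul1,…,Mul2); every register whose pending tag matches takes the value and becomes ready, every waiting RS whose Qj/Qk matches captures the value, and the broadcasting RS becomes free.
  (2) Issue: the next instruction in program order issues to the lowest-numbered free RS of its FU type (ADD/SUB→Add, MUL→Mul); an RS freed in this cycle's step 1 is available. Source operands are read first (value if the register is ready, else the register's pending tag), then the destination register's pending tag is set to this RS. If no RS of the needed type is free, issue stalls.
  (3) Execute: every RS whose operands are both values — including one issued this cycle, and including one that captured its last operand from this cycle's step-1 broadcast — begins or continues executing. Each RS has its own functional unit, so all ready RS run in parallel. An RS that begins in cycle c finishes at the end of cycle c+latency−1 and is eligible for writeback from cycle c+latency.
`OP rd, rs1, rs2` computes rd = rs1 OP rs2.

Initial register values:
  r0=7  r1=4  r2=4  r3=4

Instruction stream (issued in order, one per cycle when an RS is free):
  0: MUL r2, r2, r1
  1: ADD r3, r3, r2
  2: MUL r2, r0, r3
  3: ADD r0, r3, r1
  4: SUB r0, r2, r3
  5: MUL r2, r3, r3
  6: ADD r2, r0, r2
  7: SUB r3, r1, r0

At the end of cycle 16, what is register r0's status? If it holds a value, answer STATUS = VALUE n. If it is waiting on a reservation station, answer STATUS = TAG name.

cycle 1: issue MUL r2<-Mul1 // r0:7,r1:4,r2:Mul1,r3:4
cycle 2: issue ADD r3<-Add1 // r0:7,r1:4,r2:Mul1,r3:Add1
cycle 3: issue MUL r2<-Mul2 // r0:7,r1:4,r2:Mul2,r3:Add1
cycle 4: issue ADD r0<-Add2 // r0:Add2,r1:4,r2:Mul2,r3:Add1
cycle 5: stall // r0:Add2,r1:4,r2:Mul2,r3:Add1
cycle 6: CDB Mul1=16; stall // r0:Add2,r1:4,r2:Mul2,r3:Add1
cycle 7: stall // r0:Add2,r1:4,r2:Mul2,r3:Add1
cycle 8: CDB Add1=20; issue SUB r0<-Add1 // r0:Add1,r1:4,r2:Mul2,r3:20
cycle 9: issue MUL r2<-Mul1 // r0:Add1,r1:4,r2:Mul1,r3:20
cycle 10: CDB Add2=24; issue ADD r2<-Add2 // r0:Add1,r1:4,r2:Add2,r3:20
cycle 11: stall // r0:Add1,r1:4,r2:Add2,r3:20
cycle 12: stall // r0:Add1,r1:4,r2:Add2,r3:20
cycle 13: CDB Mul2=140; stall // r0:Add1,r1:4,r2:Add2,r3:20
cycle 14: CDB Mul1=400; stall // r0:Add1,r1:4,r2:Add2,r3:20
cycle 15: CDB Add1=120; issue SUB r3<-Add1 // r0:120,r1:4,r2:Add2,r3:Add1
cycle 16: - // r0:120,r1:4,r2:Add2,r3:Add1

STATUS = VALUE 120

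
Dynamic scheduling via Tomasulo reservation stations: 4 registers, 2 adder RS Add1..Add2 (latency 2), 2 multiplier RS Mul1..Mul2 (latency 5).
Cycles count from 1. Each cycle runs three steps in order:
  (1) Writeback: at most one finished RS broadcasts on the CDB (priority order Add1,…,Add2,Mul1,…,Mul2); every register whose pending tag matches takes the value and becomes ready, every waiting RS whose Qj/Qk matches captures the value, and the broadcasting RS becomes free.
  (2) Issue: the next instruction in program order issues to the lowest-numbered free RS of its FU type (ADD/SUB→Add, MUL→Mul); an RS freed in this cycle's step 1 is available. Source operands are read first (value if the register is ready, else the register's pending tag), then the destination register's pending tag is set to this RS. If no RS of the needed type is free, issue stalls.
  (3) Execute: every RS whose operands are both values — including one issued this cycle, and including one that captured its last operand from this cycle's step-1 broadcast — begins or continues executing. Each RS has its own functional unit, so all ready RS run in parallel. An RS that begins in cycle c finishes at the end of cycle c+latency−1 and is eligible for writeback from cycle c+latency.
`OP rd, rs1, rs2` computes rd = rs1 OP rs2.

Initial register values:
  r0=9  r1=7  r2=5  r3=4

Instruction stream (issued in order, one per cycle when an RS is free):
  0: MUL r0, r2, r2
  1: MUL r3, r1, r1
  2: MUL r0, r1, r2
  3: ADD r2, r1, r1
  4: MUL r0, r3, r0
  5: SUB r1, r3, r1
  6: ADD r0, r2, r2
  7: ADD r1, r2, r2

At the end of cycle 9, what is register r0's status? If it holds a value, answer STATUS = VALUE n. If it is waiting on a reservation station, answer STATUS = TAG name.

STATUS = TAG Mul2

  c1: issue MUL r0<-Mul1  regs: r0:Mul1,r1:7,r2:5,r3:4
  c2: issue MUL r3<-Mul2  regs: r0:Mul1,r1:7,r2:5,r3:Mul2
  c3: stall  regs: r0:Mul1,r1:7,r2:5,r3:Mul2
  c4: stall  regs: r0:Mul1,r1:7,r2:5,r3:Mul2
  c5: stall  regs: r0:Mul1,r1:7,r2:5,r3:Mul2
  c6: CDB Mul1=25; issue MUL r0<-Mul1  regs: r0:Mul1,r1:7,r2:5,r3:Mul2
  c7: CDB Mul2=49; issue ADD r2<-Add1  regs: r0:Mul1,r1:7,r2:Add1,r3:49
  c8: issue MUL r0<-Mul2  regs: r0:Mul2,r1:7,r2:Add1,r3:49
  c9: CDB Add1=14; issue SUB r1<-Add1  regs: r0:Mul2,r1:Add1,r2:14,r3:49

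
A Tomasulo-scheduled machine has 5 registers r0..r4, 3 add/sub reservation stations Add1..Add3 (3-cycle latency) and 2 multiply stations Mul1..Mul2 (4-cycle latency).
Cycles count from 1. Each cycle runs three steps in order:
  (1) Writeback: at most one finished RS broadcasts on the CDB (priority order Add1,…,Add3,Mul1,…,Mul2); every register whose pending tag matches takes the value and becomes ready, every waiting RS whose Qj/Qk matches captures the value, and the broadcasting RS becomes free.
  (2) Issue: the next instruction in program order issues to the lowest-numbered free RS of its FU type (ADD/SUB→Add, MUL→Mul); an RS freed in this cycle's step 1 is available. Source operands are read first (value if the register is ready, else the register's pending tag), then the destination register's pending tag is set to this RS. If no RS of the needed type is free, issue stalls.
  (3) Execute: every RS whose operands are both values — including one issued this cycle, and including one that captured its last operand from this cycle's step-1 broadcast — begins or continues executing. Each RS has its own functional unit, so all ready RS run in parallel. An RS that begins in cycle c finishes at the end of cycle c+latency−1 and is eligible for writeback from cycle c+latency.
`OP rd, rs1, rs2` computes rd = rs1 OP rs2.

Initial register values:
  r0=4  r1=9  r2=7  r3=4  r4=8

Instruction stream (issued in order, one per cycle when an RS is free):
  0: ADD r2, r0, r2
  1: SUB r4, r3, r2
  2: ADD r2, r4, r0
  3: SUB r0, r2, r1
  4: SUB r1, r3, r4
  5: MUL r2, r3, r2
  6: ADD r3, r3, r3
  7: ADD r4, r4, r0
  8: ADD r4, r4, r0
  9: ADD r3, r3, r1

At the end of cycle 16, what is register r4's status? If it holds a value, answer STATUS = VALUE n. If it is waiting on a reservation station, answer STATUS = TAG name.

  c1: issue ADD r2<-Add1  regs: r0:4,r1:9,r2:Add1,r3:4,r4:8
  c2: issue SUB r4<-Add2  regs: r0:4,r1:9,r2:Add1,r3:4,r4:Add2
  c3: issue ADD r2<-Add3  regs: r0:4,r1:9,r2:Add3,r3:4,r4:Add2
  c4: CDB Add1=11; issue SUB r0<-Add1  regs: r0:Add1,r1:9,r2:Add3,r3:4,r4:Add2
  c5: stall  regs: r0:Add1,r1:9,r2:Add3,r3:4,r4:Add2
  c6: stall  regs: r0:Add1,r1:9,r2:Add3,r3:4,r4:Add2
  c7: CDB Add2=-7; issue SUB r1<-Add2  regs: r0:Add1,r1:Add2,r2:Add3,r3:4,r4:-7
  c8: issue MUL r2<-Mul1  regs: r0:Add1,r1:Add2,r2:Mul1,r3:4,r4:-7
  c9: stall  regs: r0:Add1,r1:Add2,r2:Mul1,r3:4,r4:-7
  c10: CDB Add2=11; issue ADD r3<-Add2  regs: r0:Add1,r1:11,r2:Mul1,r3:Add2,r4:-7
  c11: CDB Add3=-3; issue ADD r4<-Add3  regs: r0:Add1,r1:11,r2:Mul1,r3:Add2,r4:Add3
  c12: stall  regs: r0:Add1,r1:11,r2:Mul1,r3:Add2,r4:Add3
  c13: CDB Add2=8; issue ADD r4<-Add2  regs: r0:Add1,r1:11,r2:Mul1,r3:8,r4:Add2
  c14: CDB Add1=-12; issue ADD r3<-Add1  regs: r0:-12,r1:11,r2:Mul1,r3:Add1,r4:Add2
  c15: CDB Mul1=-12  regs: r0:-12,r1:11,r2:-12,r3:Add1,r4:Add2
  c16: -  regs: r0:-12,r1:11,r2:-12,r3:Add1,r4:Add2

STATUS = TAG Add2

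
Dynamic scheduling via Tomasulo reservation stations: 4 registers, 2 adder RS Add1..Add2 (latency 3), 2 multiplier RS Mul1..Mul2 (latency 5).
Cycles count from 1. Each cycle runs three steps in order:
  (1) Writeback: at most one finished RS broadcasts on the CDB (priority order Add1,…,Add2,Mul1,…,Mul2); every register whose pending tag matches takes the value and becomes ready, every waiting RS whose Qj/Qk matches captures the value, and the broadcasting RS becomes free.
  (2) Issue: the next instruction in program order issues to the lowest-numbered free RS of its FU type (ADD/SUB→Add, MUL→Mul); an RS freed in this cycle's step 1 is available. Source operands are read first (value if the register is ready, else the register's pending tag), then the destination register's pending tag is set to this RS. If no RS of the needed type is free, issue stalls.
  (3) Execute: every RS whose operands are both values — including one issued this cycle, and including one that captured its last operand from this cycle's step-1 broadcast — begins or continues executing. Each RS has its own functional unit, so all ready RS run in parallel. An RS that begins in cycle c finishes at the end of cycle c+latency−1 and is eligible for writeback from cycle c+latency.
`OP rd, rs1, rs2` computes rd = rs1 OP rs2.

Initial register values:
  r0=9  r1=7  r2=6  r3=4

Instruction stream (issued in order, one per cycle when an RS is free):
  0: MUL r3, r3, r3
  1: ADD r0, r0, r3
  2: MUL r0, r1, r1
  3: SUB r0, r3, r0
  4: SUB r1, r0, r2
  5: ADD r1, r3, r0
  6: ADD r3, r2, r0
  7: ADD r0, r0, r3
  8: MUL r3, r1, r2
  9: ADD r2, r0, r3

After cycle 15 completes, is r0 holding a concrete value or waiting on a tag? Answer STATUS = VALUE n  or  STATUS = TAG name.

STATUS = TAG Add2

  c1: issue MUL r3<-Mul1  regs: r0:9,r1:7,r2:6,r3:Mul1
  c2: issue ADD r0<-Add1  regs: r0:Add1,r1:7,r2:6,r3:Mul1
  c3: issue MUL r0<-Mul2  regs: r0:Mul2,r1:7,r2:6,r3:Mul1
  c4: issue SUB r0<-Add2  regs: r0:Add2,r1:7,r2:6,r3:Mul1
  c5: stall  regs: r0:Add2,r1:7,r2:6,r3:Mul1
  c6: CDB Mul1=16; stall  regs: r0:Add2,r1:7,r2:6,r3:16
  c7: stall  regs: r0:Add2,r1:7,r2:6,r3:16
  c8: CDB Mul2=49; stall  regs: r0:Add2,r1:7,r2:6,r3:16
  c9: CDB Add1=25; issue SUB r1<-Add1  regs: r0:Add2,r1:Add1,r2:6,r3:16
  c10: stall  regs: r0:Add2,r1:Add1,r2:6,r3:16
  c11: CDB Add2=-33; issue ADD r1<-Add2  regs: r0:-33,r1:Add2,r2:6,r3:16
  c12: stall  regs: r0:-33,r1:Add2,r2:6,r3:16
  c13: stall  regs: r0:-33,r1:Add2,r2:6,r3:16
  c14: CDB Add1=-39; issue ADD r3<-Add1  regs: r0:-33,r1:Add2,r2:6,r3:Add1
  c15: CDB Add2=-17; issue ADD r0<-Add2  regs: r0:Add2,r1:-17,r2:6,r3:Add1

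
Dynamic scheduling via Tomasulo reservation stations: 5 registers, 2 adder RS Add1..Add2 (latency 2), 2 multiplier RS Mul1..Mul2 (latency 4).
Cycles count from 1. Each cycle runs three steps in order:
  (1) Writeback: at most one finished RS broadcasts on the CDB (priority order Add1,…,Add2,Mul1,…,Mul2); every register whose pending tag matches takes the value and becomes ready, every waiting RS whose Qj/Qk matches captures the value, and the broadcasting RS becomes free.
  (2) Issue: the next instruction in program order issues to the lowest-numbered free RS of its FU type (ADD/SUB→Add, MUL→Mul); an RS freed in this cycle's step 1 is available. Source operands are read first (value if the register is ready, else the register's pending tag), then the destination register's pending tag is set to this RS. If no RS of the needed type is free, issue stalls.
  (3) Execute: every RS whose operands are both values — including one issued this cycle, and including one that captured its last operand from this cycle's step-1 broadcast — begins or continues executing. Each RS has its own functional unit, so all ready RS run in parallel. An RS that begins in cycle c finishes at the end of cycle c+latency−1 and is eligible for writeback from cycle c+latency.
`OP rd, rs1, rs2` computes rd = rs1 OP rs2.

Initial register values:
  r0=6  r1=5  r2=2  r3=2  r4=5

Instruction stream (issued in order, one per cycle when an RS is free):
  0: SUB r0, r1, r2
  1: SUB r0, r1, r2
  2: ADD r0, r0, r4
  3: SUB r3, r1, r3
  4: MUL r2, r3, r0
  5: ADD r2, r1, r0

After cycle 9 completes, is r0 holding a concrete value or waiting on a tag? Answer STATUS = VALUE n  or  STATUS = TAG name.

cycle 1: issue SUB r0<-Add1 // r0:Add1,r1:5,r2:2,r3:2,r4:5
cycle 2: issue SUB r0<-Add2 // r0:Add2,r1:5,r2:2,r3:2,r4:5
cycle 3: CDB Add1=3; issue ADD r0<-Add1 // r0:Add1,r1:5,r2:2,r3:2,r4:5
cycle 4: CDB Add2=3; issue SUB r3<-Add2 // r0:Add1,r1:5,r2:2,r3:Add2,r4:5
cycle 5: issue MUL r2<-Mul1 // r0:Add1,r1:5,r2:Mul1,r3:Add2,r4:5
cycle 6: CDB Add1=8; issue ADD r2<-Add1 // r0:8,r1:5,r2:Add1,r3:Add2,r4:5
cycle 7: CDB Add2=3 // r0:8,r1:5,r2:Add1,r3:3,r4:5
cycle 8: CDB Add1=13 // r0:8,r1:5,r2:13,r3:3,r4:5
cycle 9: - // r0:8,r1:5,r2:13,r3:3,r4:5

STATUS = VALUE 8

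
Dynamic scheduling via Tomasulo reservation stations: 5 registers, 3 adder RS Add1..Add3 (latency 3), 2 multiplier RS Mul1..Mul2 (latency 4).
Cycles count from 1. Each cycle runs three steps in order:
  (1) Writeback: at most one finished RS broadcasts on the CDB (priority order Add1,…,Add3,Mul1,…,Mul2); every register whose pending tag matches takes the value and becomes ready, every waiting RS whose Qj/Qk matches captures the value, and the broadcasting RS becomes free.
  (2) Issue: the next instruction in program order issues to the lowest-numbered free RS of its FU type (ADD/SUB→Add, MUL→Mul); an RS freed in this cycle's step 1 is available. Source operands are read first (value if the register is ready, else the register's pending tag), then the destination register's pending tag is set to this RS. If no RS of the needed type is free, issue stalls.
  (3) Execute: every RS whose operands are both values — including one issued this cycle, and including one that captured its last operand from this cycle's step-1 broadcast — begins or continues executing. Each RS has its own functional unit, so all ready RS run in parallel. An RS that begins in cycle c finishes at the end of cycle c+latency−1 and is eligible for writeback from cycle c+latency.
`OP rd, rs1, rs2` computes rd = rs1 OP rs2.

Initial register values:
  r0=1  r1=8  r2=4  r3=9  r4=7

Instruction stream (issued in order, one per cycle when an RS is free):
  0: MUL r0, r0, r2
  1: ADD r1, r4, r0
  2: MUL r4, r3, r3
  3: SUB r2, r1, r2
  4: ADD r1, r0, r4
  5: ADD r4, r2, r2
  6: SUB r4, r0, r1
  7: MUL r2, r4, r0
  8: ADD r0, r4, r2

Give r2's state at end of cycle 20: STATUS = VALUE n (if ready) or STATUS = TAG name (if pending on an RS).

STATUS = VALUE -324

c1: issue MUL r0<-Mul1 | r0:Mul1,r1:8,r2:4,r3:9,r4:7
c2: issue ADD r1<-Add1 | r0:Mul1,r1:Add1,r2:4,r3:9,r4:7
c3: issue MUL r4<-Mul2 | r0:Mul1,r1:Add1,r2:4,r3:9,r4:Mul2
c4: issue SUB r2<-Add2 | r0:Mul1,r1:Add1,r2:Add2,r3:9,r4:Mul2
c5: CDB Mul1=4; issue ADD r1<-Add3 | r0:4,r1:Add3,r2:Add2,r3:9,r4:Mul2
c6: stall | r0:4,r1:Add3,r2:Add2,r3:9,r4:Mul2
c7: CDB Mul2=81; stall | r0:4,r1:Add3,r2:Add2,r3:9,r4:81
c8: CDB Add1=11; issue ADD r4<-Add1 | r0:4,r1:Add3,r2:Add2,r3:9,r4:Add1
c9: stall | r0:4,r1:Add3,r2:Add2,r3:9,r4:Add1
c10: CDB Add3=85; issue SUB r4<-Add3 | r0:4,r1:85,r2:Add2,r3:9,r4:Add3
c11: CDB Add2=7; issue MUL r2<-Mul1 | r0:4,r1:85,r2:Mul1,r3:9,r4:Add3
c12: issue ADD r0<-Add2 | r0:Add2,r1:85,r2:Mul1,r3:9,r4:Add3
c13: CDB Add3=-81 | r0:Add2,r1:85,r2:Mul1,r3:9,r4:-81
c14: CDB Add1=14 | r0:Add2,r1:85,r2:Mul1,r3:9,r4:-81
c15: - | r0:Add2,r1:85,r2:Mul1,r3:9,r4:-81
c16: - | r0:Add2,r1:85,r2:Mul1,r3:9,r4:-81
c17: CDB Mul1=-324 | r0:Add2,r1:85,r2:-324,r3:9,r4:-81
c18: - | r0:Add2,r1:85,r2:-324,r3:9,r4:-81
c19: - | r0:Add2,r1:85,r2:-324,r3:9,r4:-81
c20: CDB Add2=-405 | r0:-405,r1:85,r2:-324,r3:9,r4:-81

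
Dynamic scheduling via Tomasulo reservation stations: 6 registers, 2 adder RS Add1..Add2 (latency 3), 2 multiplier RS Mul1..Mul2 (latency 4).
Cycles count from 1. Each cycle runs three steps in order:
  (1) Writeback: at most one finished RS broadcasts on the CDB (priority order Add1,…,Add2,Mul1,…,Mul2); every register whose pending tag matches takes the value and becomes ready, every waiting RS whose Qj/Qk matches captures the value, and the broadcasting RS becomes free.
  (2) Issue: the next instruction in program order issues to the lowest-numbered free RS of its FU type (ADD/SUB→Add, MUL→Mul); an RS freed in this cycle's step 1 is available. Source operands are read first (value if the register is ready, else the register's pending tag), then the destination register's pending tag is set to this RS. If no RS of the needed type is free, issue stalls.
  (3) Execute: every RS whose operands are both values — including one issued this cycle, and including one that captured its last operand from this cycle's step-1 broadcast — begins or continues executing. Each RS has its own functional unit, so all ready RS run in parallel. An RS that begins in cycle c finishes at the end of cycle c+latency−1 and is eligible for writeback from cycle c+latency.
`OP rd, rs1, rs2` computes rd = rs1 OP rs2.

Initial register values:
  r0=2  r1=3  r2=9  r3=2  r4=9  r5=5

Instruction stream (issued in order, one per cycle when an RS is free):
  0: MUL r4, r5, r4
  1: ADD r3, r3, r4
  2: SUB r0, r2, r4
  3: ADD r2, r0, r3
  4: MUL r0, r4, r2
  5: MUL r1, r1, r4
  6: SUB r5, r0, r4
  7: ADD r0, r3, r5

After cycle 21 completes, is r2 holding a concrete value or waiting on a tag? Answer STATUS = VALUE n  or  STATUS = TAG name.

STATUS = VALUE 11

cycle 1: issue MUL r4<-Mul1 // r0:2,r1:3,r2:9,r3:2,r4:Mul1,r5:5
cycle 2: issue ADD r3<-Add1 // r0:2,r1:3,r2:9,r3:Add1,r4:Mul1,r5:5
cycle 3: issue SUB r0<-Add2 // r0:Add2,r1:3,r2:9,r3:Add1,r4:Mul1,r5:5
cycle 4: stall // r0:Add2,r1:3,r2:9,r3:Add1,r4:Mul1,r5:5
cycle 5: CDB Mul1=45; stall // r0:Add2,r1:3,r2:9,r3:Add1,r4:45,r5:5
cycle 6: stall // r0:Add2,r1:3,r2:9,r3:Add1,r4:45,r5:5
cycle 7: stall // r0:Add2,r1:3,r2:9,r3:Add1,r4:45,r5:5
cycle 8: CDB Add1=47; issue ADD r2<-Add1 // r0:Add2,r1:3,r2:Add1,r3:47,r4:45,r5:5
cycle 9: CDB Add2=-36; issue MUL r0<-Mul1 // r0:Mul1,r1:3,r2:Add1,r3:47,r4:45,r5:5
cycle 10: issue MUL r1<-Mul2 // r0:Mul1,r1:Mul2,r2:Add1,r3:47,r4:45,r5:5
cycle 11: issue SUB r5<-Add2 // r0:Mul1,r1:Mul2,r2:Add1,r3:47,r4:45,r5:Add2
cycle 12: CDB Add1=11; issue ADD r0<-Add1 // r0:Add1,r1:Mul2,r2:11,r3:47,r4:45,r5:Add2
cycle 13: - // r0:Add1,r1:Mul2,r2:11,r3:47,r4:45,r5:Add2
cycle 14: CDB Mul2=135 // r0:Add1,r1:135,r2:11,r3:47,r4:45,r5:Add2
cycle 15: - // r0:Add1,r1:135,r2:11,r3:47,r4:45,r5:Add2
cycle 16: CDB Mul1=495 // r0:Add1,r1:135,r2:11,r3:47,r4:45,r5:Add2
cycle 17: - // r0:Add1,r1:135,r2:11,r3:47,r4:45,r5:Add2
cycle 18: - // r0:Add1,r1:135,r2:11,r3:47,r4:45,r5:Add2
cycle 19: CDB Add2=450 // r0:Add1,r1:135,r2:11,r3:47,r4:45,r5:450
cycle 20: - // r0:Add1,r1:135,r2:11,r3:47,r4:45,r5:450
cycle 21: - // r0:Add1,r1:135,r2:11,r3:47,r4:45,r5:450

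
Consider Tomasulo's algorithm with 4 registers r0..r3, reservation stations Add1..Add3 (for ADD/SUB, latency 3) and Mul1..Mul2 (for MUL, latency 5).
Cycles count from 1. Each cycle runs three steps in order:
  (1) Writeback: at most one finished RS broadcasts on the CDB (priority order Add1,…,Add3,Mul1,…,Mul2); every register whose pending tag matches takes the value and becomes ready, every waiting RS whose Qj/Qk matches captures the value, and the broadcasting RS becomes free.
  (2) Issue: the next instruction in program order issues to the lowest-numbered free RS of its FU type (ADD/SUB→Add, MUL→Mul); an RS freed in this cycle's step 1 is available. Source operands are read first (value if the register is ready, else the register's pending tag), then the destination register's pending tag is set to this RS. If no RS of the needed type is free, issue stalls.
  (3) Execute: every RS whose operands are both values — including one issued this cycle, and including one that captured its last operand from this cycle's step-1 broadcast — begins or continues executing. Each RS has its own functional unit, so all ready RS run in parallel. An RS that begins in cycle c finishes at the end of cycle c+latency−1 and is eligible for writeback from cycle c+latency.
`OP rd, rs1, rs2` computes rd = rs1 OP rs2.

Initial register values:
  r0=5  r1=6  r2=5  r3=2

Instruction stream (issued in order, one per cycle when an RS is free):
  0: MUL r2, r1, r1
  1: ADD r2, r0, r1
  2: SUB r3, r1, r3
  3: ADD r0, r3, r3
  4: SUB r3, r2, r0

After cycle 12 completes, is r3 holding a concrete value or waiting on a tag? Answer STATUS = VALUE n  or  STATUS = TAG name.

cycle 1: issue MUL r2<-Mul1 // r0:5,r1:6,r2:Mul1,r3:2
cycle 2: issue ADD r2<-Add1 // r0:5,r1:6,r2:Add1,r3:2
cycle 3: issue SUB r3<-Add2 // r0:5,r1:6,r2:Add1,r3:Add2
cycle 4: issue ADD r0<-Add3 // r0:Add3,r1:6,r2:Add1,r3:Add2
cycle 5: CDB Add1=11; issue SUB r3<-Add1 // r0:Add3,r1:6,r2:11,r3:Add1
cycle 6: CDB Add2=4 // r0:Add3,r1:6,r2:11,r3:Add1
cycle 7: CDB Mul1=36 // r0:Add3,r1:6,r2:11,r3:Add1
cycle 8: - // r0:Add3,r1:6,r2:11,r3:Add1
cycle 9: CDB Add3=8 // r0:8,r1:6,r2:11,r3:Add1
cycle 10: - // r0:8,r1:6,r2:11,r3:Add1
cycle 11: - // r0:8,r1:6,r2:11,r3:Add1
cycle 12: CDB Add1=3 // r0:8,r1:6,r2:11,r3:3

STATUS = VALUE 3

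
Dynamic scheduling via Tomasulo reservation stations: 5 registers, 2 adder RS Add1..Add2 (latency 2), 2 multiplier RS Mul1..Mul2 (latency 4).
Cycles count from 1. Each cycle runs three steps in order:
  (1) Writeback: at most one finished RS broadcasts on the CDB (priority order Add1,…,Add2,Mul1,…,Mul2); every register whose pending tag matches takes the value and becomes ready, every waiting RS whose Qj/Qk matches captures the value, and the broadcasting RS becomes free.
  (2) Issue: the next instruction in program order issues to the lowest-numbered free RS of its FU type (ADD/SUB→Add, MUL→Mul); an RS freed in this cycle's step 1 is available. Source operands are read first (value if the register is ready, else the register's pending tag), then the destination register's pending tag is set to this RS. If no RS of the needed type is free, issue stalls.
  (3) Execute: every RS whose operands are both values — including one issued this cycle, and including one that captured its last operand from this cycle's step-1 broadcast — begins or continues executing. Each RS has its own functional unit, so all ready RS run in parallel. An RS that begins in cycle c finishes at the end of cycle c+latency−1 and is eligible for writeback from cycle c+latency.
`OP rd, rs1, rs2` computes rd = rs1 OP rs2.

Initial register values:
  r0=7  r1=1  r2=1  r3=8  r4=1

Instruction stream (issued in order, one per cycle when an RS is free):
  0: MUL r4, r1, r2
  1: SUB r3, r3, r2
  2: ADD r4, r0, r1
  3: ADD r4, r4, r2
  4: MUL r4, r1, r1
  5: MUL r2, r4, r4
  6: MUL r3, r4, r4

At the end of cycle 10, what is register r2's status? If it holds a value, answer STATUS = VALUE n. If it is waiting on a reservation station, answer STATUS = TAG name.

cycle 1: issue MUL r4<-Mul1 // r0:7,r1:1,r2:1,r3:8,r4:Mul1
cycle 2: issue SUB r3<-Add1 // r0:7,r1:1,r2:1,r3:Add1,r4:Mul1
cycle 3: issue ADD r4<-Add2 // r0:7,r1:1,r2:1,r3:Add1,r4:Add2
cycle 4: CDB Add1=7; issue ADD r4<-Add1 // r0:7,r1:1,r2:1,r3:7,r4:Add1
cycle 5: CDB Add2=8; issue MUL r4<-Mul2 // r0:7,r1:1,r2:1,r3:7,r4:Mul2
cycle 6: CDB Mul1=1; issue MUL r2<-Mul1 // r0:7,r1:1,r2:Mul1,r3:7,r4:Mul2
cycle 7: CDB Add1=9; stall // r0:7,r1:1,r2:Mul1,r3:7,r4:Mul2
cycle 8: stall // r0:7,r1:1,r2:Mul1,r3:7,r4:Mul2
cycle 9: CDB Mul2=1; issue MUL r3<-Mul2 // r0:7,r1:1,r2:Mul1,r3:Mul2,r4:1
cycle 10: - // r0:7,r1:1,r2:Mul1,r3:Mul2,r4:1

STATUS = TAG Mul1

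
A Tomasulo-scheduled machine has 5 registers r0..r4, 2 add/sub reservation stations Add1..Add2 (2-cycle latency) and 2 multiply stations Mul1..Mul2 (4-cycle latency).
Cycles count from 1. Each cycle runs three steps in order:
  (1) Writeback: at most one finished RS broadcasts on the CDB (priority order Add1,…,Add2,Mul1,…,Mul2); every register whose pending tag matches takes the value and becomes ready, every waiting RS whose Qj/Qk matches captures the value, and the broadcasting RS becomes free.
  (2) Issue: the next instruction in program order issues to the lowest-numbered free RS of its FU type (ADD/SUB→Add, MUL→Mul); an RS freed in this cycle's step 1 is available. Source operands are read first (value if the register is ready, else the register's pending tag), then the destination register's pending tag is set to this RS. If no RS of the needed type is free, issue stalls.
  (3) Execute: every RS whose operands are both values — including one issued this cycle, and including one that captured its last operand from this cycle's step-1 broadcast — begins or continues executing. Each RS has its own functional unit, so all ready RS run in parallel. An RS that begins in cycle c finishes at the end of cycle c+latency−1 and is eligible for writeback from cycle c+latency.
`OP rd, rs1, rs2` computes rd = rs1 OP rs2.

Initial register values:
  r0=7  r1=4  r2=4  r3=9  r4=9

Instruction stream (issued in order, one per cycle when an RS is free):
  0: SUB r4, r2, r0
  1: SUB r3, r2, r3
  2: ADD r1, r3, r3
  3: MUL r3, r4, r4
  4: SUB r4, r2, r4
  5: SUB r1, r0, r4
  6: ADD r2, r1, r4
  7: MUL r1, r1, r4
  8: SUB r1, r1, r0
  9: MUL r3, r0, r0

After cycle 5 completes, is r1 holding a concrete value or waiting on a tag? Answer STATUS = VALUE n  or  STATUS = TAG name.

cycle 1: issue SUB r4<-Add1 // r0:7,r1:4,r2:4,r3:9,r4:Add1
cycle 2: issue SUB r3<-Add2 // r0:7,r1:4,r2:4,r3:Add2,r4:Add1
cycle 3: CDB Add1=-3; issue ADD r1<-Add1 // r0:7,r1:Add1,r2:4,r3:Add2,r4:-3
cycle 4: CDB Add2=-5; issue MUL r3<-Mul1 // r0:7,r1:Add1,r2:4,r3:Mul1,r4:-3
cycle 5: issue SUB r4<-Add2 // r0:7,r1:Add1,r2:4,r3:Mul1,r4:Add2

STATUS = TAG Add1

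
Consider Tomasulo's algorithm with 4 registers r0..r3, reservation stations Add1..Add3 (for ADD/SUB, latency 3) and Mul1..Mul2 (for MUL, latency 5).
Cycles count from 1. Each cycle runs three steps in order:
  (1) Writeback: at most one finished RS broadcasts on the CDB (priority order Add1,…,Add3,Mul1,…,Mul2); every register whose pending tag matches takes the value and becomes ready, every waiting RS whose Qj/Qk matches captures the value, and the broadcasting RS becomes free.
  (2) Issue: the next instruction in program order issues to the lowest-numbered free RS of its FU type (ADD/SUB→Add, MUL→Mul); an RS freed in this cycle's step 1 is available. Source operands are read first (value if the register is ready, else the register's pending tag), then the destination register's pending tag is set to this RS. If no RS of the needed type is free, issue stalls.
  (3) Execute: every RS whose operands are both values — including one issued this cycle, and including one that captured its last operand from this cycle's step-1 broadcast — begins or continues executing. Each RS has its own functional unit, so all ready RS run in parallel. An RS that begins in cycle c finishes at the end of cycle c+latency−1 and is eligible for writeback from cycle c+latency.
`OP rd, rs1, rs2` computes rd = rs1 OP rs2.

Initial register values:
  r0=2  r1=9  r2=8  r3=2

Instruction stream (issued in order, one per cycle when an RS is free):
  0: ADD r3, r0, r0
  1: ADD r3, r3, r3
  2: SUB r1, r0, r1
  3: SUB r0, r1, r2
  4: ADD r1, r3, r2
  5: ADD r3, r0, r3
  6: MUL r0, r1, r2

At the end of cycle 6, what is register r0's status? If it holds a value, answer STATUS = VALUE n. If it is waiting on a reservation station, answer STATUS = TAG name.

STATUS = TAG Add1

c1: issue ADD r3<-Add1 | r0:2,r1:9,r2:8,r3:Add1
c2: issue ADD r3<-Add2 | r0:2,r1:9,r2:8,r3:Add2
c3: issue SUB r1<-Add3 | r0:2,r1:Add3,r2:8,r3:Add2
c4: CDB Add1=4; issue SUB r0<-Add1 | r0:Add1,r1:Add3,r2:8,r3:Add2
c5: stall | r0:Add1,r1:Add3,r2:8,r3:Add2
c6: CDB Add3=-7; issue ADD r1<-Add3 | r0:Add1,r1:Add3,r2:8,r3:Add2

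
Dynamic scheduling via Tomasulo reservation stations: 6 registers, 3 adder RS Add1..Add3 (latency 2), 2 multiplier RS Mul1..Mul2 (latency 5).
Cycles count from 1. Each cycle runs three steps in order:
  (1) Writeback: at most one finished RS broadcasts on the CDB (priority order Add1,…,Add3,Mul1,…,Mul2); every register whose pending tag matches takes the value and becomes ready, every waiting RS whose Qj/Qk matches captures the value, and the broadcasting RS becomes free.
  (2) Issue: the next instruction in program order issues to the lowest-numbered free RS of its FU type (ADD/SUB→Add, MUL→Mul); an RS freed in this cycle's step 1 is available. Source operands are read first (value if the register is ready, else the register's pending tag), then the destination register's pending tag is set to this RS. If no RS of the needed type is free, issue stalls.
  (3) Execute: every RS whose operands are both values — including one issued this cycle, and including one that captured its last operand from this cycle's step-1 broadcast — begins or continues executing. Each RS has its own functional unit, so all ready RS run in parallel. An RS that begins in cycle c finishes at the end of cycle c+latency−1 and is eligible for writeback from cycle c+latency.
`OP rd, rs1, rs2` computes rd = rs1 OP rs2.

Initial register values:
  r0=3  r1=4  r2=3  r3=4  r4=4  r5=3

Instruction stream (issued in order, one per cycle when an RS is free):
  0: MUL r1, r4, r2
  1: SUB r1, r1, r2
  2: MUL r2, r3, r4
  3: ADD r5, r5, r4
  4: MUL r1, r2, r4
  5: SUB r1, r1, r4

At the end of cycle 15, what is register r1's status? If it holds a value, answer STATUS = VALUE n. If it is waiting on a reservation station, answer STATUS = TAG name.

c1: issue MUL r1<-Mul1 | r0:3,r1:Mul1,r2:3,r3:4,r4:4,r5:3
c2: issue SUB r1<-Add1 | r0:3,r1:Add1,r2:3,r3:4,r4:4,r5:3
c3: issue MUL r2<-Mul2 | r0:3,r1:Add1,r2:Mul2,r3:4,r4:4,r5:3
c4: issue ADD r5<-Add2 | r0:3,r1:Add1,r2:Mul2,r3:4,r4:4,r5:Add2
c5: stall | r0:3,r1:Add1,r2:Mul2,r3:4,r4:4,r5:Add2
c6: CDB Add2=7; stall | r0:3,r1:Add1,r2:Mul2,r3:4,r4:4,r5:7
c7: CDB Mul1=12; issue MUL r1<-Mul1 | r0:3,r1:Mul1,r2:Mul2,r3:4,r4:4,r5:7
c8: CDB Mul2=16; issue SUB r1<-Add2 | r0:3,r1:Add2,r2:16,r3:4,r4:4,r5:7
c9: CDB Add1=9 | r0:3,r1:Add2,r2:16,r3:4,r4:4,r5:7
c10: - | r0:3,r1:Add2,r2:16,r3:4,r4:4,r5:7
c11: - | r0:3,r1:Add2,r2:16,r3:4,r4:4,r5:7
c12: - | r0:3,r1:Add2,r2:16,r3:4,r4:4,r5:7
c13: CDB Mul1=64 | r0:3,r1:Add2,r2:16,r3:4,r4:4,r5:7
c14: - | r0:3,r1:Add2,r2:16,r3:4,r4:4,r5:7
c15: CDB Add2=60 | r0:3,r1:60,r2:16,r3:4,r4:4,r5:7

STATUS = VALUE 60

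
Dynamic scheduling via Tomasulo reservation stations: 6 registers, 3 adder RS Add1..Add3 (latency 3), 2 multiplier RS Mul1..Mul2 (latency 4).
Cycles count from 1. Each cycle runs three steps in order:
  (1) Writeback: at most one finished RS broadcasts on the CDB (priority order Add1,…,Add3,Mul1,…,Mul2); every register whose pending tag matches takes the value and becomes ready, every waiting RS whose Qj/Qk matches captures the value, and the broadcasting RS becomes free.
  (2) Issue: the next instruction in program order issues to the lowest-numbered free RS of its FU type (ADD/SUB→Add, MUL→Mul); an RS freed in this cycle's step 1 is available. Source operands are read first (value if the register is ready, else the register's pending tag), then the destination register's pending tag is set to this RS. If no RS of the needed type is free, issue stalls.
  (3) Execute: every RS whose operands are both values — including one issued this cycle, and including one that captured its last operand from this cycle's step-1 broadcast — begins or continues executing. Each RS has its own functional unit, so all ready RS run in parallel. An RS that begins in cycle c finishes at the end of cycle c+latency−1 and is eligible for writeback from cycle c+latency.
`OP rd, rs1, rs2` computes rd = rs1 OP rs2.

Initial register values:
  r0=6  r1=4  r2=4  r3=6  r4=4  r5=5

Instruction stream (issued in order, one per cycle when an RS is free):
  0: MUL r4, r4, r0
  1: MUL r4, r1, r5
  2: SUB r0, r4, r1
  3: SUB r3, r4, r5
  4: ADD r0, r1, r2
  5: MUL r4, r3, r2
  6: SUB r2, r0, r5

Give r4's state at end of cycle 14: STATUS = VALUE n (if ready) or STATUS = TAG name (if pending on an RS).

STATUS = VALUE 60

  c1: issue MUL r4<-Mul1  regs: r0:6,r1:4,r2:4,r3:6,r4:Mul1,r5:5
  c2: issue MUL r4<-Mul2  regs: r0:6,r1:4,r2:4,r3:6,r4:Mul2,r5:5
  c3: issue SUB r0<-Add1  regs: r0:Add1,r1:4,r2:4,r3:6,r4:Mul2,r5:5
  c4: issue SUB r3<-Add2  regs: r0:Add1,r1:4,r2:4,r3:Add2,r4:Mul2,r5:5
  c5: CDB Mul1=24; issue ADD r0<-Add3  regs: r0:Add3,r1:4,r2:4,r3:Add2,r4:Mul2,r5:5
  c6: CDB Mul2=20; issue MUL r4<-Mul1  regs: r0:Add3,r1:4,r2:4,r3:Add2,r4:Mul1,r5:5
  c7: stall  regs: r0:Add3,r1:4,r2:4,r3:Add2,r4:Mul1,r5:5
  c8: CDB Add3=8; issue SUB r2<-Add3  regs: r0:8,r1:4,r2:Add3,r3:Add2,r4:Mul1,r5:5
  c9: CDB Add1=16  regs: r0:8,r1:4,r2:Add3,r3:Add2,r4:Mul1,r5:5
  c10: CDB Add2=15  regs: r0:8,r1:4,r2:Add3,r3:15,r4:Mul1,r5:5
  c11: CDB Add3=3  regs: r0:8,r1:4,r2:3,r3:15,r4:Mul1,r5:5
  c12: -  regs: r0:8,r1:4,r2:3,r3:15,r4:Mul1,r5:5
  c13: -  regs: r0:8,r1:4,r2:3,r3:15,r4:Mul1,r5:5
  c14: CDB Mul1=60  regs: r0:8,r1:4,r2:3,r3:15,r4:60,r5:5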